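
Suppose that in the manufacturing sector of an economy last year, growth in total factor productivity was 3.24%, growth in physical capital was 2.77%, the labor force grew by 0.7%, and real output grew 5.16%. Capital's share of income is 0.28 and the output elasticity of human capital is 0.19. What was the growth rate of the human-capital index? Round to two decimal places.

Labor's share = 1 − 0.28 − 0.19 = 0.53.
gY = gA + 0.28×2.77 + 0.53×0.7 + 0.19×g.
0.19×g = 5.16 − 3.24 − 1.1466 = 0.7734.
g = 0.7734 / 0.19 = 4.0705%.

4.07%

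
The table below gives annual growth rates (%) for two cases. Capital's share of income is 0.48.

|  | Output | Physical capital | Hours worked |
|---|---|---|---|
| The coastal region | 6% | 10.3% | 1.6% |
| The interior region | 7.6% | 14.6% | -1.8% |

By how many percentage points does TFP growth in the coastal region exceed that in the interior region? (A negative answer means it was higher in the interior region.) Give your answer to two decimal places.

Labor's share = 1 − 0.48 = 0.52.
The coastal region: TFP = 6 − 4.944 − 0.832 = 0.224%.
The interior region: TFP = 7.6 − 7.008 + 0.936 = 1.528%.
Difference = 0.224 − (1.528) = -1.304 pp.

-1.30 percentage points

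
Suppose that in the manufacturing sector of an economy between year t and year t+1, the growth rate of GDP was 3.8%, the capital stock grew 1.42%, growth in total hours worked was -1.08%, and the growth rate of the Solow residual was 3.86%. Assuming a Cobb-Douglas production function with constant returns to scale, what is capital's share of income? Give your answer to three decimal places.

Capital's share of income is 0.408.

gY = gA + α·gK + (1−α)·gL, so gY − gA − gL = α(gK − gL).
3.8 − 3.86 + 1.08 = α × (1.42 − (-1.08)).
1.02 = 2.5 α, so α = 0.408.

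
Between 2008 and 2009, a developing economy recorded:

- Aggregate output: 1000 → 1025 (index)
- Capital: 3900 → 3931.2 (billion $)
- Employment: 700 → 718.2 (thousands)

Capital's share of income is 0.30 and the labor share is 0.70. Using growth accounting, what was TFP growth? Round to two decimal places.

TFP growth was 0.44%.

Aggregate output growth = (1025 − 1000) / 1000 = 2.5%.
Capital growth = (3931.2 − 3900) / 3900 = 0.8%.
Employment growth = (718.2 − 700) / 700 = 2.6%.
Labor's share = 1 − 0.3 = 0.7.
Capital: 0.3 × 0.8 = 0.24 pp.
Employment: 0.7 × 2.6 = 1.82 pp.
TFP growth = 2.5 − 2.06 = 0.44%.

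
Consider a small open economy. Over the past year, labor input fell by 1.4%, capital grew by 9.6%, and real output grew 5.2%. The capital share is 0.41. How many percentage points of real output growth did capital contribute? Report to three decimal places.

3.936 percentage points

Contribution = share × growth = 0.41 × 9.6 = 3.936 pp.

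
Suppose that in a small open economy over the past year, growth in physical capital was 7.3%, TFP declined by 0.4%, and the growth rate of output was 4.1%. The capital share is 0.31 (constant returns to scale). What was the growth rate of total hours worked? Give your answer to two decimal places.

3.24%

Labor's share = 1 − 0.31 = 0.69.
gY = gA + 0.31×7.3 + 0.69×g.
0.69×g = 4.1 + 0.4 − 2.263 = 2.237.
g = 2.237 / 0.69 = 3.242%.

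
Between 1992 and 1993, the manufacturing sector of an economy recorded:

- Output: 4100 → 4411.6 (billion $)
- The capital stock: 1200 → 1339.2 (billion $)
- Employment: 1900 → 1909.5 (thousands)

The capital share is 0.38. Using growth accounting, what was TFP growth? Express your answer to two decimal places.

Output growth = (4411.6 − 4100) / 4100 = 7.6%.
The capital stock growth = (1339.2 − 1200) / 1200 = 11.6%.
Employment growth = (1909.5 − 1900) / 1900 = 0.5%.
Labor's share = 1 − 0.38 = 0.62.
The capital stock: 0.38 × 11.6 = 4.408 pp.
Employment: 0.62 × 0.5 = 0.31 pp.
TFP growth = 7.6 − 4.718 = 2.882%.

TFP growth was 2.88%.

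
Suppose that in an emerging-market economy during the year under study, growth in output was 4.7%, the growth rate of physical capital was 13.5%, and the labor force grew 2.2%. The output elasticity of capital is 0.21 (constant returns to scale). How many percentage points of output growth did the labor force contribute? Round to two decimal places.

1.74

Labor's share = 1 − 0.21 = 0.79.
Contribution = share × growth = 0.79 × 2.2 = 1.738 pp.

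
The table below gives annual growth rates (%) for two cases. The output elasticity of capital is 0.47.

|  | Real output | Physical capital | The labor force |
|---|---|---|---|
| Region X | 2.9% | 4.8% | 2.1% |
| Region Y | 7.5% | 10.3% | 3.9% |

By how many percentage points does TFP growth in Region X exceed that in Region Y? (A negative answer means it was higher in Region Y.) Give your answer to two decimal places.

-1.06 percentage points

Labor's share = 1 − 0.47 = 0.53.
Region X: TFP = 2.9 − 2.256 − 1.113 = -0.469%.
Region Y: TFP = 7.5 − 4.841 − 2.067 = 0.592%.
Difference = -0.469 − (0.592) = -1.061 pp.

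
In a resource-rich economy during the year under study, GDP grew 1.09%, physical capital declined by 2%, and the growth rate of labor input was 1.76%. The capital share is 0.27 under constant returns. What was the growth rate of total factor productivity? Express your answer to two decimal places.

Labor's share = 1 − 0.27 = 0.73.
Physical capital: 0.27 × (-2) = -0.54 pp.
Labor input: 0.73 × 1.76 = 1.2848 pp.
TFP growth = 1.09 − 0.7448 = 0.3452%.

0.35%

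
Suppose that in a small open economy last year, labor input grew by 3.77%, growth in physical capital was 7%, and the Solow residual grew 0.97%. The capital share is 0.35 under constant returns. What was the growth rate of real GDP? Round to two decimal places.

Real GDP grew 5.87%.

Labor's share = 1 − 0.35 = 0.65.
Physical capital: 0.35 × 7 = 2.45 pp.
Labor input: 0.65 × 3.77 = 2.4505 pp.
Output growth = 0.97 + 4.9005 = 5.8705%.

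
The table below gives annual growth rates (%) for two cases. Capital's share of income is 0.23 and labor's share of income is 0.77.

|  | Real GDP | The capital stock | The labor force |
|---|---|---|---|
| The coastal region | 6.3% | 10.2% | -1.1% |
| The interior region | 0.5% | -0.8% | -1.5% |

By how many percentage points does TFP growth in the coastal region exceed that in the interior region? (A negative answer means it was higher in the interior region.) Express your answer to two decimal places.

Labor's share = 1 − 0.23 = 0.77.
The coastal region: TFP = 6.3 − 2.346 + 0.847 = 4.801%.
The interior region: TFP = 0.5 + 0.184 + 1.155 = 1.839%.
Difference = 4.801 − (1.839) = 2.962 pp.

2.96 percentage points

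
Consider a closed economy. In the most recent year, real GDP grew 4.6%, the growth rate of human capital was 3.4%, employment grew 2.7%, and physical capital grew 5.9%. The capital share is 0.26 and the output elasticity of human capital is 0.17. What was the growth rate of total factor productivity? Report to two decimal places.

Labor's share = 1 − 0.26 − 0.17 = 0.57.
Physical capital: 0.26 × 5.9 = 1.534 pp.
Human capital: 0.17 × 3.4 = 0.578 pp.
Employment: 0.57 × 2.7 = 1.539 pp.
TFP growth = 4.6 − 3.651 = 0.949%.

Total factor productivity growth was 0.95%.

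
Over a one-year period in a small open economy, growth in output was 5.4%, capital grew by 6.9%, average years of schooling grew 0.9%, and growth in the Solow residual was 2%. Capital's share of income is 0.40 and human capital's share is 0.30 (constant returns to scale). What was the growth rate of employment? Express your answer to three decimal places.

Labor's share = 1 − 0.4 − 0.3 = 0.3.
gY = gA + 0.4×6.9 + 0.3×0.9 + 0.3×g.
0.3×g = 5.4 − 2 − 3.03 = 0.37.
g = 0.37 / 0.3 = 1.23333%.

1.233%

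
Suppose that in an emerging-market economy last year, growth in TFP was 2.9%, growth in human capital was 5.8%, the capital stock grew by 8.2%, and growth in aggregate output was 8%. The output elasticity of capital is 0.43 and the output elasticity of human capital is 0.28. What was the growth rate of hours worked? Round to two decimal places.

Labor's share = 1 − 0.43 − 0.28 = 0.29.
gY = gA + 0.43×8.2 + 0.28×5.8 + 0.29×g.
0.29×g = 8 − 2.9 − 5.15 = -0.05.
g = -0.05 / 0.29 = -0.1724%.

-0.17%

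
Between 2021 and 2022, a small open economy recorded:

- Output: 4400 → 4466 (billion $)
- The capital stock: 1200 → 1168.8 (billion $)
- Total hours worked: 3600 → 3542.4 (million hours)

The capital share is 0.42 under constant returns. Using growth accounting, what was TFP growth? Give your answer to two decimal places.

TFP growth was 3.52%.

Output growth = (4466 − 4400) / 4400 = 1.5%.
The capital stock growth = (1168.8 − 1200) / 1200 = -2.6%.
Total hours worked growth = (3542.4 − 3600) / 3600 = -1.6%.
Labor's share = 1 − 0.42 = 0.58.
The capital stock: 0.42 × (-2.6) = -1.092 pp.
Total hours worked: 0.58 × (-1.6) = -0.928 pp.
TFP growth = 1.5 + 2.02 = 3.52%.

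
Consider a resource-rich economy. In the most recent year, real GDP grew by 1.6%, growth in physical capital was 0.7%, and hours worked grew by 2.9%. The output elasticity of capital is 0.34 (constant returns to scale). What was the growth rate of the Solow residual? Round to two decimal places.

-0.55%

Labor's share = 1 − 0.34 = 0.66.
Physical capital: 0.34 × 0.7 = 0.238 pp.
Hours worked: 0.66 × 2.9 = 1.914 pp.
TFP growth = 1.6 − 2.152 = -0.552%.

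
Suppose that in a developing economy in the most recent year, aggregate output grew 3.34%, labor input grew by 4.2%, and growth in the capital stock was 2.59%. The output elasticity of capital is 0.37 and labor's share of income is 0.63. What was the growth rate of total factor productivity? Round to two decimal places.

-0.26%

Labor's share = 1 − 0.37 = 0.63.
The capital stock: 0.37 × 2.59 = 0.9583 pp.
Labor input: 0.63 × 4.2 = 2.646 pp.
TFP growth = 3.34 − 3.6043 = -0.2643%.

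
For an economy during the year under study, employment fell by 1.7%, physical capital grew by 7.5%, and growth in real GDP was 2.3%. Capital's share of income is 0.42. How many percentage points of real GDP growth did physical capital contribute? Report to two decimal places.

Contribution = share × growth = 0.42 × 7.5 = 3.15 pp.

3.15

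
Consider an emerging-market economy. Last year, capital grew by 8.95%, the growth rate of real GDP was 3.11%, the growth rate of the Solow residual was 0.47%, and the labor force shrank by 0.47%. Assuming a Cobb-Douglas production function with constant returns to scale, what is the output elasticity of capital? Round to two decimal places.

gY = gA + α·gK + (1−α)·gL, so gY − gA − gL = α(gK − gL).
3.11 − 0.47 + 0.47 = α × (8.95 − (-0.47)).
3.11 = 9.42 α, so α = 0.3301.

α = 0.33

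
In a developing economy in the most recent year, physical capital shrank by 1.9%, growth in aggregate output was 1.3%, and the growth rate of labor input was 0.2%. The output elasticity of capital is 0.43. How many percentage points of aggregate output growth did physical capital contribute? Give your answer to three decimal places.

-0.817 pp

Contribution = share × growth = 0.43 × (-1.9) = -0.817 pp.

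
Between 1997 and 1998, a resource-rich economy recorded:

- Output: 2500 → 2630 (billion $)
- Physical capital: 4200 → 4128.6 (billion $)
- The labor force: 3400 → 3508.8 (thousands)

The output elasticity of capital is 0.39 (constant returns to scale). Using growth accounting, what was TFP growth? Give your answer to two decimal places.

TFP growth was 3.91%.

Output growth = (2630 − 2500) / 2500 = 5.2%.
Physical capital growth = (4128.6 − 4200) / 4200 = -1.7%.
The labor force growth = (3508.8 − 3400) / 3400 = 3.2%.
Labor's share = 1 − 0.39 = 0.61.
Physical capital: 0.39 × (-1.7) = -0.663 pp.
The labor force: 0.61 × 3.2 = 1.952 pp.
TFP growth = 5.2 − 1.289 = 3.911%.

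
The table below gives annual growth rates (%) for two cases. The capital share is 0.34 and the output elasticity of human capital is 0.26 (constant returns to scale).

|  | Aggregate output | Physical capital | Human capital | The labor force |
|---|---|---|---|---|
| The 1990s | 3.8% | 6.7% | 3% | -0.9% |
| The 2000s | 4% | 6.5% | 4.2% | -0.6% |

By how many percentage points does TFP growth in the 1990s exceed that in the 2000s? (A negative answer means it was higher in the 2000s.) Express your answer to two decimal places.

0.16 percentage points

Labor's share = 1 − 0.34 − 0.26 = 0.4.
The 1990s: TFP = 3.8 − 2.278 − 0.78 + 0.36 = 1.102%.
The 2000s: TFP = 4 − 2.21 − 1.092 + 0.24 = 0.938%.
Difference = 1.102 − (0.938) = 0.164 pp.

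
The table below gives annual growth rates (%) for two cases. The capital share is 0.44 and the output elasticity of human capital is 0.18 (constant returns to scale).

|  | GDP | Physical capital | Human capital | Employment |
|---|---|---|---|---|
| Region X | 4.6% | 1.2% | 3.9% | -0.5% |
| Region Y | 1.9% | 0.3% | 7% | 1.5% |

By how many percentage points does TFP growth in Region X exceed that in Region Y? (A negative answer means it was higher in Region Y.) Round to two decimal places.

Labor's share = 1 − 0.44 − 0.18 = 0.38.
Region X: TFP = 4.6 − 0.528 − 0.702 + 0.19 = 3.56%.
Region Y: TFP = 1.9 − 0.132 − 1.26 − 0.57 = -0.062%.
Difference = 3.56 − (-0.062) = 3.622 pp.

3.62 percentage points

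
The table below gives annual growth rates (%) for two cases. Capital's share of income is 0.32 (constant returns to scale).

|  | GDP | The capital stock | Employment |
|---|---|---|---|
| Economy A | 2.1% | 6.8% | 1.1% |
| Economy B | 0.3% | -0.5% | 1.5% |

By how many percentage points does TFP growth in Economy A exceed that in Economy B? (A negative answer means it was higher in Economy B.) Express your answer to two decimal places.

Labor's share = 1 − 0.32 = 0.68.
Economy A: TFP = 2.1 − 2.176 − 0.748 = -0.824%.
Economy B: TFP = 0.3 + 0.16 − 1.02 = -0.56%.
Difference = -0.824 − (-0.56) = -0.264 pp.

-0.26 percentage points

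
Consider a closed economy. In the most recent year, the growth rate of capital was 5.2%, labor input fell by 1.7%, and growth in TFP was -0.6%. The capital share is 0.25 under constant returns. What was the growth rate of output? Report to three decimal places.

-0.575%

Labor's share = 1 − 0.25 = 0.75.
Capital: 0.25 × 5.2 = 1.3 pp.
Labor input: 0.75 × (-1.7) = -1.275 pp.
Output growth = -0.6 + 0.025 = -0.575%.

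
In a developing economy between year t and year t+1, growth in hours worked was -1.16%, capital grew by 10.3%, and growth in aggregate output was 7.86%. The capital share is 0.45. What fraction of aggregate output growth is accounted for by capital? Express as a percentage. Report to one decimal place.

59.0%

Capital contributed 0.45 × 10.3 = 4.635 pp.
Share of growth = 4.635 / 7.86 × 100 = 58.969%.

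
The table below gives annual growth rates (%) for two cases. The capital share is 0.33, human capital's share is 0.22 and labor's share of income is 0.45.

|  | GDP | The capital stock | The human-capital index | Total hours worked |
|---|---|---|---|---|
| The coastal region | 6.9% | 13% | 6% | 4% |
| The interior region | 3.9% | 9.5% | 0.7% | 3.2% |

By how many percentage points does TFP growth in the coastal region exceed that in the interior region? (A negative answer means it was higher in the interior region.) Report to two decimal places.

Labor's share = 1 − 0.33 − 0.22 = 0.45.
The coastal region: TFP = 6.9 − 4.29 − 1.32 − 1.8 = -0.51%.
The interior region: TFP = 3.9 − 3.135 − 0.154 − 1.44 = -0.829%.
Difference = -0.51 − (-0.829) = 0.319 pp.

0.32 percentage points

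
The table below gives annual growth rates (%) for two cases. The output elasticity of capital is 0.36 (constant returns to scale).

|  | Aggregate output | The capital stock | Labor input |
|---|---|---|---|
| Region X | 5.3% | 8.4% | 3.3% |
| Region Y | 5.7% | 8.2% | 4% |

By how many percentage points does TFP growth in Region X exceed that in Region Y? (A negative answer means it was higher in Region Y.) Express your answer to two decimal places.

-0.02 percentage points

Labor's share = 1 − 0.36 = 0.64.
Region X: TFP = 5.3 − 3.024 − 2.112 = 0.164%.
Region Y: TFP = 5.7 − 2.952 − 2.56 = 0.188%.
Difference = 0.164 − (0.188) = -0.024 pp.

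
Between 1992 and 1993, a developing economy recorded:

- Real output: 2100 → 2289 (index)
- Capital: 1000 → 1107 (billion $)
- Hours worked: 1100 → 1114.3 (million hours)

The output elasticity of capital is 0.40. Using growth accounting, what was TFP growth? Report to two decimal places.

Real output growth = (2289 − 2100) / 2100 = 9%.
Capital growth = (1107 − 1000) / 1000 = 10.7%.
Hours worked growth = (1114.3 − 1100) / 1100 = 1.3%.
Labor's share = 1 − 0.4 = 0.6.
Capital: 0.4 × 10.7 = 4.28 pp.
Hours worked: 0.6 × 1.3 = 0.78 pp.
TFP growth = 9 − 5.06 = 3.94%.

3.94%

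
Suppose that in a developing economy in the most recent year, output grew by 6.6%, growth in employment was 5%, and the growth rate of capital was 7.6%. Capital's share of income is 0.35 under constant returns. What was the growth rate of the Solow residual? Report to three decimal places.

0.690%

Labor's share = 1 − 0.35 = 0.65.
Capital: 0.35 × 7.6 = 2.66 pp.
Employment: 0.65 × 5 = 3.25 pp.
TFP growth = 6.6 − 5.91 = 0.69%.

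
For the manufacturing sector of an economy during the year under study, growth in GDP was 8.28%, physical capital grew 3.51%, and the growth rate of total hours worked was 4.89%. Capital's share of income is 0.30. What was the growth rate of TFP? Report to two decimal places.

3.80%

Labor's share = 1 − 0.3 = 0.7.
Physical capital: 0.3 × 3.51 = 1.053 pp.
Total hours worked: 0.7 × 4.89 = 3.423 pp.
TFP growth = 8.28 − 4.476 = 3.804%.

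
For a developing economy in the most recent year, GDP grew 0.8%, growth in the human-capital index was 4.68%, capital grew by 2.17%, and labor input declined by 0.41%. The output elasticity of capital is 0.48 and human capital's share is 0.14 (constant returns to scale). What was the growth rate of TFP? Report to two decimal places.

-0.74%

Labor's share = 1 − 0.48 − 0.14 = 0.38.
Capital: 0.48 × 2.17 = 1.0416 pp.
The human-capital index: 0.14 × 4.68 = 0.6552 pp.
Labor input: 0.38 × (-0.41) = -0.1558 pp.
TFP growth = 0.8 − 1.541 = -0.741%.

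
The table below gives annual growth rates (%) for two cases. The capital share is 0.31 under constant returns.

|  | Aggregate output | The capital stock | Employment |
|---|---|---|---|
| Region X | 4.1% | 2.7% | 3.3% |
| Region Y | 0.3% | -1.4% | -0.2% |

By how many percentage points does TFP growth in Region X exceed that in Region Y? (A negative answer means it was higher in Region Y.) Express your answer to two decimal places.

Labor's share = 1 − 0.31 = 0.69.
Region X: TFP = 4.1 − 0.837 − 2.277 = 0.986%.
Region Y: TFP = 0.3 + 0.434 + 0.138 = 0.872%.
Difference = 0.986 − (0.872) = 0.114 pp.

0.11 percentage points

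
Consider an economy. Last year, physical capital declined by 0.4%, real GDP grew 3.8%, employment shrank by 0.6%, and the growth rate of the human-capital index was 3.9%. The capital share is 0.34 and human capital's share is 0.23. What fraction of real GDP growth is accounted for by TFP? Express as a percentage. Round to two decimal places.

86.76%

Labor's share = 1 − 0.34 − 0.23 = 0.43.
Physical capital: 0.34 × (-0.4) = -0.136 pp.
The human-capital index: 0.23 × 3.9 = 0.897 pp.
Employment: 0.43 × (-0.6) = -0.258 pp.
TFP growth = 3.8 − 0.503 = 3.297%.
TFP share of growth = 3.297 / 3.8 × 100 = 86.7632%.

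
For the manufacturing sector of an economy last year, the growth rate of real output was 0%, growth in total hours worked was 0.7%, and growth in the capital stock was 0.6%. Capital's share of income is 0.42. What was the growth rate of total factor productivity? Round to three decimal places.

-0.658%

Labor's share = 1 − 0.42 = 0.58.
The capital stock: 0.42 × 0.6 = 0.252 pp.
Total hours worked: 0.58 × 0.7 = 0.406 pp.
TFP growth = 0 − 0.658 = -0.658%.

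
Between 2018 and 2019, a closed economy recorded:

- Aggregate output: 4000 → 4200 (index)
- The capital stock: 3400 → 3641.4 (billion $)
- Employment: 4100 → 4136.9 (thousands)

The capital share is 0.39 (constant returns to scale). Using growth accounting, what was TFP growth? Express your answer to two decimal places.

Aggregate output growth = (4200 − 4000) / 4000 = 5%.
The capital stock growth = (3641.4 − 3400) / 3400 = 7.1%.
Employment growth = (4136.9 − 4100) / 4100 = 0.9%.
Labor's share = 1 − 0.39 = 0.61.
The capital stock: 0.39 × 7.1 = 2.769 pp.
Employment: 0.61 × 0.9 = 0.549 pp.
TFP growth = 5 − 3.318 = 1.682%.

1.68%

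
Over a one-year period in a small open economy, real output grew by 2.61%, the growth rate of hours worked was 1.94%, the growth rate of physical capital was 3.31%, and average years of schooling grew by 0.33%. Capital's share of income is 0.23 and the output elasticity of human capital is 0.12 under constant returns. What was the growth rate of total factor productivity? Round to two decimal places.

Labor's share = 1 − 0.23 − 0.12 = 0.65.
Physical capital: 0.23 × 3.31 = 0.7613 pp.
Average years of schooling: 0.12 × 0.33 = 0.0396 pp.
Hours worked: 0.65 × 1.94 = 1.261 pp.
TFP growth = 2.61 − 2.0619 = 0.5481%.

Total factor productivity growth was 0.55%.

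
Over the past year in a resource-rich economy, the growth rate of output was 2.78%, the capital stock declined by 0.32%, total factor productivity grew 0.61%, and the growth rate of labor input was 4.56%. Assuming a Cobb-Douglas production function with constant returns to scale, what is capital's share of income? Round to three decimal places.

Capital's share of income is 0.490.

gY = gA + α·gK + (1−α)·gL, so gY − gA − gL = α(gK − gL).
2.78 − 0.61 − 4.56 = α × (-0.32 − 4.56).
-2.39 = -4.88 α, so α = 0.48975.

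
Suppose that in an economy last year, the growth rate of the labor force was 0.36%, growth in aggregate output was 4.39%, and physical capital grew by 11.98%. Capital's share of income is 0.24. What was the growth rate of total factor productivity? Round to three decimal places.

Total factor productivity growth was 1.241%.

Labor's share = 1 − 0.24 = 0.76.
Physical capital: 0.24 × 11.98 = 2.8752 pp.
The labor force: 0.76 × 0.36 = 0.2736 pp.
TFP growth = 4.39 − 3.1488 = 1.2412%.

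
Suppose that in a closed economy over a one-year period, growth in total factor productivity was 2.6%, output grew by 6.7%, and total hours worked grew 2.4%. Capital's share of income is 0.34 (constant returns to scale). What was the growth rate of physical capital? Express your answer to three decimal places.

Labor's share = 1 − 0.34 = 0.66.
gY = gA + 0.66×2.4 + 0.34×g.
0.34×g = 6.7 − 2.6 − 1.584 = 2.516.
g = 2.516 / 0.34 = 7.4%.

Physical capital grew 7.400%.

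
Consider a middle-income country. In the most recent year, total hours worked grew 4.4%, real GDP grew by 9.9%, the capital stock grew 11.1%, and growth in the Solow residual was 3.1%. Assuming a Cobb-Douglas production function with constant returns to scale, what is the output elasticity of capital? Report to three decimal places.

gY = gA + α·gK + (1−α)·gL, so gY − gA − gL = α(gK − gL).
9.9 − 3.1 − 4.4 = α × (11.1 − 4.4).
2.4 = 6.7 α, so α = 0.35821.

The output elasticity of capital is 0.358.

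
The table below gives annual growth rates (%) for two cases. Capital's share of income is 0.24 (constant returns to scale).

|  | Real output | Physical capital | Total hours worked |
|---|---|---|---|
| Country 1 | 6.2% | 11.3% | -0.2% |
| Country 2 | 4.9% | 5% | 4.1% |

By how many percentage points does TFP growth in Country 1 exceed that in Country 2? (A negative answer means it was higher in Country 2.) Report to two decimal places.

3.06 percentage points

Labor's share = 1 − 0.24 = 0.76.
Country 1: TFP = 6.2 − 2.712 + 0.152 = 3.64%.
Country 2: TFP = 4.9 − 1.2 − 3.116 = 0.584%.
Difference = 3.64 − (0.584) = 3.056 pp.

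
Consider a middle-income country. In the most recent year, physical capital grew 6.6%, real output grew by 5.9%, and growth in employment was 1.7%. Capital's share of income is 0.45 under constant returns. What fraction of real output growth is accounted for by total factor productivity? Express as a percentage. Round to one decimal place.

Labor's share = 1 − 0.45 = 0.55.
Physical capital: 0.45 × 6.6 = 2.97 pp.
Employment: 0.55 × 1.7 = 0.935 pp.
TFP growth = 5.9 − 3.905 = 1.995%.
TFP share of growth = 1.995 / 5.9 × 100 = 33.814%.

33.8%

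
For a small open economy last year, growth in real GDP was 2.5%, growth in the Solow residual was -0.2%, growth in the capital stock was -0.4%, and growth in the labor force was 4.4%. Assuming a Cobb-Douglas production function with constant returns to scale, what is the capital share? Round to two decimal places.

The capital share is 0.35.

gY = gA + α·gK + (1−α)·gL, so gY − gA − gL = α(gK − gL).
2.5 + 0.2 − 4.4 = α × (-0.4 − 4.4).
-1.7 = -4.8 α, so α = 0.3542.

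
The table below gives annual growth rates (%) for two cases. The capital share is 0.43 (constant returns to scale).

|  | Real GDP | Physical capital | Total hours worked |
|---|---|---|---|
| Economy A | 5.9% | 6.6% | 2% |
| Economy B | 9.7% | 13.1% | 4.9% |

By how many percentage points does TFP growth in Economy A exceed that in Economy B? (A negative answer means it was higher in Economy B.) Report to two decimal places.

Labor's share = 1 − 0.43 = 0.57.
Economy A: TFP = 5.9 − 2.838 − 1.14 = 1.922%.
Economy B: TFP = 9.7 − 5.633 − 2.793 = 1.274%.
Difference = 1.922 − (1.274) = 0.648 pp.

0.65 percentage points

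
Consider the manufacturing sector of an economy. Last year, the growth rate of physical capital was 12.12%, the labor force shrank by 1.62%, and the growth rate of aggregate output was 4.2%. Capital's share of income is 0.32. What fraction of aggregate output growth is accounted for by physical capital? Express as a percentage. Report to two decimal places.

Physical capital contributed 0.32 × 12.12 = 3.8784 pp.
Share of growth = 3.8784 / 4.2 × 100 = 92.3429%.

92.34%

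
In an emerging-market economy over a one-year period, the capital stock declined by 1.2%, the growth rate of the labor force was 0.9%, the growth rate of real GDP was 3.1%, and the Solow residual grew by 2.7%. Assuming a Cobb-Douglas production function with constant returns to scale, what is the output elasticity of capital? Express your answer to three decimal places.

gY = gA + α·gK + (1−α)·gL, so gY − gA − gL = α(gK − gL).
3.1 − 2.7 − 0.9 = α × (-1.2 − 0.9).
-0.5 = -2.1 α, so α = 0.2381.

0.238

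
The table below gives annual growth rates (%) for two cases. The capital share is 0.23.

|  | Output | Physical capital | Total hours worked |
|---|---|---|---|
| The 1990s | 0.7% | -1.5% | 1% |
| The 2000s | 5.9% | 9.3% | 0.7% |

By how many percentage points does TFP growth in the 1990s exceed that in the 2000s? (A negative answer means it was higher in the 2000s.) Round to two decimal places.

-2.95 percentage points

Labor's share = 1 − 0.23 = 0.77.
The 1990s: TFP = 0.7 + 0.345 − 0.77 = 0.275%.
The 2000s: TFP = 5.9 − 2.139 − 0.539 = 3.222%.
Difference = 0.275 − (3.222) = -2.947 pp.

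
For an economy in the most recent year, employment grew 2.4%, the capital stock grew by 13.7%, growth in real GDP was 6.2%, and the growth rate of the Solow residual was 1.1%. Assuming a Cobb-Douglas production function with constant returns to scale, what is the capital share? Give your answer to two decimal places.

gY = gA + α·gK + (1−α)·gL, so gY − gA − gL = α(gK − gL).
6.2 − 1.1 − 2.4 = α × (13.7 − 2.4).
2.7 = 11.3 α, so α = 0.2389.

0.24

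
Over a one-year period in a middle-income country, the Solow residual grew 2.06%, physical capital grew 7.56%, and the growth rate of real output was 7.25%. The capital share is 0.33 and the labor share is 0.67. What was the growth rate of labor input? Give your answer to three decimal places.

Labor's share = 1 − 0.33 = 0.67.
gY = gA + 0.33×7.56 + 0.67×g.
0.67×g = 7.25 − 2.06 − 2.4948 = 2.6952.
g = 2.6952 / 0.67 = 4.02269%.

4.023%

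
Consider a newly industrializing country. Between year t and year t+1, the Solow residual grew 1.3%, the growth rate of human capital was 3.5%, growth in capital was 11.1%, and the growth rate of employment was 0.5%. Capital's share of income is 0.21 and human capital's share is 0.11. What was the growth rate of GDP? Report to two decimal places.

4.36%

Labor's share = 1 − 0.21 − 0.11 = 0.68.
Capital: 0.21 × 11.1 = 2.331 pp.
Human capital: 0.11 × 3.5 = 0.385 pp.
Employment: 0.68 × 0.5 = 0.34 pp.
Output growth = 1.3 + 3.056 = 4.356%.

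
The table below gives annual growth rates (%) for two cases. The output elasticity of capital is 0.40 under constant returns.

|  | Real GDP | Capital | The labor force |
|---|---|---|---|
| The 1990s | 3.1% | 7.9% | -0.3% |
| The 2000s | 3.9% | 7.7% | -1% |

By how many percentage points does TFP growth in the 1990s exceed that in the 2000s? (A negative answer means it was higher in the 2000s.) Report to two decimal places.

-1.30 percentage points

Labor's share = 1 − 0.4 = 0.6.
The 1990s: TFP = 3.1 − 3.16 + 0.18 = 0.12%.
The 2000s: TFP = 3.9 − 3.08 + 0.6 = 1.42%.
Difference = 0.12 − (1.42) = -1.3 pp.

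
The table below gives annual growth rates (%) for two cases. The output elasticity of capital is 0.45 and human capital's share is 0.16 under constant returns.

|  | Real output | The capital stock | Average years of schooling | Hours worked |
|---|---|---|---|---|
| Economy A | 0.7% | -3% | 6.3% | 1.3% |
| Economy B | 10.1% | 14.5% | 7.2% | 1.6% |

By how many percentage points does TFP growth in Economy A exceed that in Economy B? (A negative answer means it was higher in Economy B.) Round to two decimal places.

-1.26 percentage points

Labor's share = 1 − 0.45 − 0.16 = 0.39.
Economy A: TFP = 0.7 + 1.35 − 1.008 − 0.507 = 0.535%.
Economy B: TFP = 10.1 − 6.525 − 1.152 − 0.624 = 1.799%.
Difference = 0.535 − (1.799) = -1.264 pp.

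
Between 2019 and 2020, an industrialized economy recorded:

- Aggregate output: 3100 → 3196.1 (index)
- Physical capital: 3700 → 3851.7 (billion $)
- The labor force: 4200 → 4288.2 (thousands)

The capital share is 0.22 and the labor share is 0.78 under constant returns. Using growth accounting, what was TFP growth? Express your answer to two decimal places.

Aggregate output growth = (3196.1 − 3100) / 3100 = 3.1%.
Physical capital growth = (3851.7 − 3700) / 3700 = 4.1%.
The labor force growth = (4288.2 − 4200) / 4200 = 2.1%.
Labor's share = 1 − 0.22 = 0.78.
Physical capital: 0.22 × 4.1 = 0.902 pp.
The labor force: 0.78 × 2.1 = 1.638 pp.
TFP growth = 3.1 − 2.54 = 0.56%.

0.56%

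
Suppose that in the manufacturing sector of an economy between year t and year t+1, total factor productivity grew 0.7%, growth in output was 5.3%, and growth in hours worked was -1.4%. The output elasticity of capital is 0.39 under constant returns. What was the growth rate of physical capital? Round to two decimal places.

Labor's share = 1 − 0.39 = 0.61.
gY = gA + 0.61×(-1.4) + 0.39×g.
0.39×g = 5.3 − 0.7 + 0.854 = 5.454.
g = 5.454 / 0.39 = 13.9846%.

Physical capital grew 13.98%.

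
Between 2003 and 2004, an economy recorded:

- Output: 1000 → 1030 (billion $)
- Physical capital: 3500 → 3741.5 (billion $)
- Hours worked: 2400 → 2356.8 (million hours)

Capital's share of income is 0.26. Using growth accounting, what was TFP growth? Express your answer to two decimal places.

TFP grew 2.54%.

Output growth = (1030 − 1000) / 1000 = 3%.
Physical capital growth = (3741.5 − 3500) / 3500 = 6.9%.
Hours worked growth = (2356.8 − 2400) / 2400 = -1.8%.
Labor's share = 1 − 0.26 = 0.74.
Physical capital: 0.26 × 6.9 = 1.794 pp.
Hours worked: 0.74 × (-1.8) = -1.332 pp.
TFP growth = 3 − 0.462 = 2.538%.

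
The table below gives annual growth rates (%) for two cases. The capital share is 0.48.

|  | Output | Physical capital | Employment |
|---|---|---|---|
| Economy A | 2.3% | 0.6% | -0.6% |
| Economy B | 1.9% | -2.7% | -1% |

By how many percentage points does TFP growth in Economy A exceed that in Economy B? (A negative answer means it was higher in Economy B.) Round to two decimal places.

-1.39 percentage points

Labor's share = 1 − 0.48 = 0.52.
Economy A: TFP = 2.3 − 0.288 + 0.312 = 2.324%.
Economy B: TFP = 1.9 + 1.296 + 0.52 = 3.716%.
Difference = 2.324 − (3.716) = -1.392 pp.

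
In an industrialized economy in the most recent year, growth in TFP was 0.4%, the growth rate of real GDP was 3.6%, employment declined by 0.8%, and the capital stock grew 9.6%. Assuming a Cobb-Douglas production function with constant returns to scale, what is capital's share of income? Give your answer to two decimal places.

gY = gA + α·gK + (1−α)·gL, so gY − gA − gL = α(gK − gL).
3.6 − 0.4 + 0.8 = α × (9.6 − (-0.8)).
4 = 10.4 α, so α = 0.3846.

0.38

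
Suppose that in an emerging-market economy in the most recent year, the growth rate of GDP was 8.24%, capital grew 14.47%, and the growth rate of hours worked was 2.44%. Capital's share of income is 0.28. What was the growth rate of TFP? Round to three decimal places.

2.432%

Labor's share = 1 − 0.28 = 0.72.
Capital: 0.28 × 14.47 = 4.0516 pp.
Hours worked: 0.72 × 2.44 = 1.7568 pp.
TFP growth = 8.24 − 5.8084 = 2.4316%.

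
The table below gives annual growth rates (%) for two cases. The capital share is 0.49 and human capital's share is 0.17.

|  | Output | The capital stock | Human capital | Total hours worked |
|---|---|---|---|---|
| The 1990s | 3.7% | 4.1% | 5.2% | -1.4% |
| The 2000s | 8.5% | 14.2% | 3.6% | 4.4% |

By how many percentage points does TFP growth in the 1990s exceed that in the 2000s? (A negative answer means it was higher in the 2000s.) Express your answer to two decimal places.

Labor's share = 1 − 0.49 − 0.17 = 0.34.
The 1990s: TFP = 3.7 − 2.009 − 0.884 + 0.476 = 1.283%.
The 2000s: TFP = 8.5 − 6.958 − 0.612 − 1.496 = -0.566%.
Difference = 1.283 − (-0.566) = 1.849 pp.

1.85 percentage points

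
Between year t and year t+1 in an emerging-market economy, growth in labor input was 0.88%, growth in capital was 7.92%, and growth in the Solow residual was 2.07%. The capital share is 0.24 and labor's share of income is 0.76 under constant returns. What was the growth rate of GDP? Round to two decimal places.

4.64%

Labor's share = 1 − 0.24 = 0.76.
Capital: 0.24 × 7.92 = 1.9008 pp.
Labor input: 0.76 × 0.88 = 0.6688 pp.
Output growth = 2.07 + 2.5696 = 4.6396%.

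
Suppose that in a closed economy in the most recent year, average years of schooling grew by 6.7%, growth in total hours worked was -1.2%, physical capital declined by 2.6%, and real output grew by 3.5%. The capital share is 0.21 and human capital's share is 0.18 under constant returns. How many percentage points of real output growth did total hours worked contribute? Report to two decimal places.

-0.73 pp

Labor's share = 1 − 0.21 − 0.18 = 0.61.
Contribution = share × growth = 0.61 × (-1.2) = -0.732 pp.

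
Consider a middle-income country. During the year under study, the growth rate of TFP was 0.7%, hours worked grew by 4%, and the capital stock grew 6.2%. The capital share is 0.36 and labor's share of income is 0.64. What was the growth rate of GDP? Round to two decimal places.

5.49%

Labor's share = 1 − 0.36 = 0.64.
The capital stock: 0.36 × 6.2 = 2.232 pp.
Hours worked: 0.64 × 4 = 2.56 pp.
Output growth = 0.7 + 4.792 = 5.492%.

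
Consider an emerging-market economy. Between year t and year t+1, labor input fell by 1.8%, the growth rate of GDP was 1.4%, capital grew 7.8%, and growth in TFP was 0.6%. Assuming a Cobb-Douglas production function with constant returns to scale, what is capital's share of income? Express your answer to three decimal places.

α = 0.271

gY = gA + α·gK + (1−α)·gL, so gY − gA − gL = α(gK − gL).
1.4 − 0.6 + 1.8 = α × (7.8 − (-1.8)).
2.6 = 9.6 α, so α = 0.27083.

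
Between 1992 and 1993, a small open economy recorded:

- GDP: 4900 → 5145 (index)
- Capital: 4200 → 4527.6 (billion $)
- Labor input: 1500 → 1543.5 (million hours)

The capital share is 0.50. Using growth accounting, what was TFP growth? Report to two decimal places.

GDP growth = (5145 − 4900) / 4900 = 5%.
Capital growth = (4527.6 − 4200) / 4200 = 7.8%.
Labor input growth = (1543.5 − 1500) / 1500 = 2.9%.
Labor's share = 1 − 0.5 = 0.5.
Capital: 0.5 × 7.8 = 3.9 pp.
Labor input: 0.5 × 2.9 = 1.45 pp.
TFP growth = 5 − 5.35 = -0.35%.

-0.35%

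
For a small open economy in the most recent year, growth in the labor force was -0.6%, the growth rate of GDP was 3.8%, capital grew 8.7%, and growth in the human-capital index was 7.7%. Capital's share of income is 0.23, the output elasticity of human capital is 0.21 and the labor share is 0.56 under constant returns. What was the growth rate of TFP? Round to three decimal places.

Labor's share = 1 − 0.23 − 0.21 = 0.56.
Capital: 0.23 × 8.7 = 2.001 pp.
The human-capital index: 0.21 × 7.7 = 1.617 pp.
The labor force: 0.56 × (-0.6) = -0.336 pp.
TFP growth = 3.8 − 3.282 = 0.518%.

0.518%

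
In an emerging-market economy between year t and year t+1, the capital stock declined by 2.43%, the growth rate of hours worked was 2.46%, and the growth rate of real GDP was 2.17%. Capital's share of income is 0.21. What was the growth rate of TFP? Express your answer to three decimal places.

TFP growth was 0.737%.

Labor's share = 1 − 0.21 = 0.79.
The capital stock: 0.21 × (-2.43) = -0.5103 pp.
Hours worked: 0.79 × 2.46 = 1.9434 pp.
TFP growth = 2.17 − 1.4331 = 0.7369%.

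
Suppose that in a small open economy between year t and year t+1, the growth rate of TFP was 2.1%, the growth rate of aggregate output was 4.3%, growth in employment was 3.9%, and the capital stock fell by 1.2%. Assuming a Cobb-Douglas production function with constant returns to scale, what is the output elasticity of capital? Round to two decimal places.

α = 0.33

gY = gA + α·gK + (1−α)·gL, so gY − gA − gL = α(gK − gL).
4.3 − 2.1 − 3.9 = α × (-1.2 − 3.9).
-1.7 = -5.1 α, so α = 0.3333.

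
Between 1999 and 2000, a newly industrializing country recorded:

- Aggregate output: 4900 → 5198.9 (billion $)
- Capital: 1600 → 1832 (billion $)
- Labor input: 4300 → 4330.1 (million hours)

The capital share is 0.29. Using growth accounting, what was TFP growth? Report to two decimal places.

Aggregate output growth = (5198.9 − 4900) / 4900 = 6.1%.
Capital growth = (1832 − 1600) / 1600 = 14.5%.
Labor input growth = (4330.1 − 4300) / 4300 = 0.7%.
Labor's share = 1 − 0.29 = 0.71.
Capital: 0.29 × 14.5 = 4.205 pp.
Labor input: 0.71 × 0.7 = 0.497 pp.
TFP growth = 6.1 − 4.702 = 1.398%.

1.40%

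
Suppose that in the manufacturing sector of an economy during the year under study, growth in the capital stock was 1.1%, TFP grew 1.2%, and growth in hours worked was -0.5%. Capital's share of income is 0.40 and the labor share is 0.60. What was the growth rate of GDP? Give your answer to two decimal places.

GDP growth was 1.34%.

Labor's share = 1 − 0.4 = 0.6.
The capital stock: 0.4 × 1.1 = 0.44 pp.
Hours worked: 0.6 × (-0.5) = -0.3 pp.
Output growth = 1.2 + 0.14 = 1.34%.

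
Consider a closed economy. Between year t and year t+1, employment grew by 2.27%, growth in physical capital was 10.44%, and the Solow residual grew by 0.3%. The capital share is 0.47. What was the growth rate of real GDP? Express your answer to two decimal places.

6.41%

Labor's share = 1 − 0.47 = 0.53.
Physical capital: 0.47 × 10.44 = 4.9068 pp.
Employment: 0.53 × 2.27 = 1.2031 pp.
Output growth = 0.3 + 6.1099 = 6.4099%.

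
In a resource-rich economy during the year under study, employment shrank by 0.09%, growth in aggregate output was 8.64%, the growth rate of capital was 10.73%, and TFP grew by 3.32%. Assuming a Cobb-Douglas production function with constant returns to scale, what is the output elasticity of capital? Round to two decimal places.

α = 0.50

gY = gA + α·gK + (1−α)·gL, so gY − gA − gL = α(gK − gL).
8.64 − 3.32 + 0.09 = α × (10.73 − (-0.09)).
5.41 = 10.82 α, so α = 0.5.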